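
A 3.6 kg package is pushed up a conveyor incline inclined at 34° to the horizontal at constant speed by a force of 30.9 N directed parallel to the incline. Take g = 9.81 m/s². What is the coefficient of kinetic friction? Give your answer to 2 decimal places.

0.38

At constant speed ΣF = 0 along the incline. The applied 30.9 N acts up the slope; the weight component mg sin 34° = 19.748 N and kinetic friction μN both act down the slope.
So 30.9 = 19.748 + μ × 29.278, giving μ = (30.9 − 19.748) / 29.278 = 0.3809.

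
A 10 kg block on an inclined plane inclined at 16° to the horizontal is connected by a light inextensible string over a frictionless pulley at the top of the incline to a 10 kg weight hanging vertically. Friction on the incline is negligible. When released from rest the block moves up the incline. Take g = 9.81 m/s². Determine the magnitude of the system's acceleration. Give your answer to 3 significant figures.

For the block on the incline: the weight component along the slope is m₁g sin 16° = 10 × 9.81 × 0.2756 = 27.036 N and the normal force is N = m₁g cos 16° = 94.300 N.
Newton's second law for the block (up-slope positive): T − 27.036 = 10 a. For the hanging weight (downward positive): 10 × 9.81 − T = 10 a.
Adding the two equations eliminates T: 71.064 = 20 a, so a = 3.5532 m/s².

3.55 m/s²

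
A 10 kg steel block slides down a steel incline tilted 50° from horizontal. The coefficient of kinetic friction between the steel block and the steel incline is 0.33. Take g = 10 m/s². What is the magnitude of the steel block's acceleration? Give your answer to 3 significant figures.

5.54 m/s²

Resolving the weight along the incline: the component pulling the steel block down the slope is mg sin 50° = 10 × 10 × 0.7660 = 76.600 N, and the normal force is N = mg cos 50° = 10 × 10 × 0.6428 = 64.280 N.
Kinetic friction acts up the slope with magnitude f = μN = 0.33 × 64.280 = 21.212 N.
Net force along the incline is 76.600 − 21.212 = 55.388 N, so a = 55.388 / 10 = 5.5388 m/s².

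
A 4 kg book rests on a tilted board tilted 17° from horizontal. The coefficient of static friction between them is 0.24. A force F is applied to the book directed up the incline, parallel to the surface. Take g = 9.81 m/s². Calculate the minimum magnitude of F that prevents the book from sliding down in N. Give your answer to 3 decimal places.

The normal force is N = mg cos 17° = 37.525 N. With F at its minimum the book is on the verge of sliding down, so static friction is at its maximum μ_s N = 0.24 × 37.525 = 9.006 N and acts up the slope.
Equilibrium along the incline: F + μ_s N = mg sin 17°, so F = 11.473 − 9.006 = 2.467 N.

2.467 N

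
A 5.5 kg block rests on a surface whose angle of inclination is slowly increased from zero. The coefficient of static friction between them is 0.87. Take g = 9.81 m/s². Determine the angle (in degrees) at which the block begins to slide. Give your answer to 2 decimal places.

41.02°

At the threshold of sliding, static friction is at its maximum μ_s N and exactly balances the weight component along the incline: mg sin θ = μ_s mg cos θ.
Hence tan θ = μ_s = 0.87, so θ = arctan(0.87) = 41.0233°.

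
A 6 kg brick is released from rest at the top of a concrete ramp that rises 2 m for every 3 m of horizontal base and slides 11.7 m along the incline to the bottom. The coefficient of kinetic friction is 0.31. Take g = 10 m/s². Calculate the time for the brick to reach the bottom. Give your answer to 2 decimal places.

2.81 s

The weight component along the incline is mg sin 33.69° = 33.282 N and the normal force is N = mg cos 33.69° = 49.923 N.
Friction up the slope is f = μN = 0.31 × 49.923 = 15.476 N, so the net downslope force is 33.282 − 15.476 = 17.806 N and a = 17.806 / 6 = 2.9677 m/s².
Starting from rest, L = ½at², so t = √(2L/a) = √(2 × 11.7 / 2.9677) = 2.8080 s.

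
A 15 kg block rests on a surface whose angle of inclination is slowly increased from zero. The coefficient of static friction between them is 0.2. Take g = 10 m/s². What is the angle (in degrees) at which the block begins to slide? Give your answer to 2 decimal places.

11.31°

At the threshold of sliding, static friction is at its maximum μ_s N and exactly balances the weight component along the incline: mg sin θ = μ_s mg cos θ.
Hence tan θ = μ_s = 0.2, so θ = arctan(0.2) = 11.3099°.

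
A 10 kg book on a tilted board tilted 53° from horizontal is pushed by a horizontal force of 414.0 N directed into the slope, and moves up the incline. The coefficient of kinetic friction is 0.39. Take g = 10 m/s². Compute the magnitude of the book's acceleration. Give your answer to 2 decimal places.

The horizontal push has components F cos 53° = 414.0 × 0.6018 = 249.145 N up the incline and F sin 53° = 414.0 × 0.7986 = 330.620 N pressing into the surface.
The normal force is therefore N = mg cos 53° + F sin 53° = 60.180 + 330.620 = 390.800 N, and kinetic friction down the slope is μN = 0.39 × 390.800 = 152.412 N.
Along the incline: F cos 53° − mg sin 53° − μN = ma, so 249.145 − 79.860 − 152.412 = 10 a, giving a = 1.6873 m/s².

1.69 m/s²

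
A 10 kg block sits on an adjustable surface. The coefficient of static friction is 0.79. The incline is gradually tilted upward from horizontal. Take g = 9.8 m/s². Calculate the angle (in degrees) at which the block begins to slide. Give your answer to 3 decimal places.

At the threshold of sliding, static friction is at its maximum μ_s N and exactly balances the weight component along the incline: mg sin θ = μ_s mg cos θ.
Hence tan θ = μ_s = 0.79, so θ = arctan(0.79) = 38.3087°.

38.309°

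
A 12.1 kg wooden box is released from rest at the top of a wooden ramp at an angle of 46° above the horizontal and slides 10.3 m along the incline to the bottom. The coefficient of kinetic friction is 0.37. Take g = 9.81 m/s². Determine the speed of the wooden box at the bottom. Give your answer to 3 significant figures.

9.67 m/s

The weight component along the incline is mg sin 46° = 85.386 N and the normal force is N = mg cos 46° = 82.457 N.
Friction up the slope is f = μN = 0.37 × 82.457 = 30.509 N, so the net downslope force is 85.386 − 30.509 = 54.877 N and a = 54.877 / 12.1 = 4.5353 m/s².
Starting from rest over a distance of 10.3 m, v² = 2aL = 2 × 4.5353 × 10.3 = 93.4272, so v = 9.6658 m/s.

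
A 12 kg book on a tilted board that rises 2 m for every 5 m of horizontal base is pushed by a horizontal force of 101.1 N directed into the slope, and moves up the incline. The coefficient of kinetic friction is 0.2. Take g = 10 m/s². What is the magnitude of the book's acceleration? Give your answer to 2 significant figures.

1.6 m/s²

The horizontal push has components F cos 21.80° = 101.1 × 0.9285 = 93.871 N up the incline and F sin 21.80° = 101.1 × 0.3714 = 37.549 N pressing into the surface.
The normal force is therefore N = mg cos 21.80° + F sin 21.80° = 111.420 + 37.549 = 148.969 N, and kinetic friction down the slope is μN = 0.2 × 148.969 = 29.794 N.
Along the incline: F cos 21.80° − mg sin 21.80° − μN = ma, so 93.871 − 44.568 − 29.794 = 12 a, giving a = 1.6257 m/s².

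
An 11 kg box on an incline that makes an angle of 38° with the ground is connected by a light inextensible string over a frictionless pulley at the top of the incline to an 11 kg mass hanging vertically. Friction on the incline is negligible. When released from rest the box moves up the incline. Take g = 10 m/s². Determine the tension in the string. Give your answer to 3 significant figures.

For the box on the incline: the weight component along the slope is m₁g sin 38° = 11 × 10 × 0.6157 = 67.727 N and the normal force is N = m₁g cos 38° = 86.681 N.
Newton's second law for the box (up-slope positive): T − 67.727 = 11 a. For the hanging mass (downward positive): 11 × 10 − T = 11 a.
Adding the two equations eliminates T: 42.273 = 22 a, so a = 1.9215 m/s².
Then from the hanging mass's equation, T = 11 × (10 − 1.9215) = 88.864 N.

88.9 N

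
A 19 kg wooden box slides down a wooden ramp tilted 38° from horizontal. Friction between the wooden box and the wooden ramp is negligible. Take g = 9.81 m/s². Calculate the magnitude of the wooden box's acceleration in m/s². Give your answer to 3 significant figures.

6.04 m/s²

Resolving the weight along the incline: the component pulling the wooden box down the slope is mg sin 38° = 19 × 9.81 × 0.6157 = 114.760 N, and the normal force is N = mg cos 38° = 19 × 9.81 × 0.7880 = 146.875 N.
With no friction the net force along the incline is 114.760 N, so a = g sin 38° = 114.760 / 19 = 6.0400 m/s².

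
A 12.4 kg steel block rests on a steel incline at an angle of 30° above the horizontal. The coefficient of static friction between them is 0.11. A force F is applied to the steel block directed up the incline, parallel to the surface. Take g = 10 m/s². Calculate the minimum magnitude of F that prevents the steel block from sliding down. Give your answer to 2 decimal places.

50.19 N

The normal force is N = mg cos 30° = 107.387 N. With F at its minimum the steel block is on the verge of sliding down, so static friction is at its maximum μ_s N = 0.11 × 107.387 = 11.813 N and acts up the slope.
Equilibrium along the incline: F + μ_s N = mg sin 30°, so F = 62.000 − 11.813 = 50.187 N.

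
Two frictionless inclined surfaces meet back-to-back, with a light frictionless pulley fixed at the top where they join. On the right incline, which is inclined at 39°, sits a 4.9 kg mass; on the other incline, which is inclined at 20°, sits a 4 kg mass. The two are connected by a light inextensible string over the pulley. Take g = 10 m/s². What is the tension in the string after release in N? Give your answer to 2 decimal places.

Resolve each weight along its own incline: the 4.9 kg mass has component 4.9 × 10 × sin 39° = 30.837 N down its slope, and the 4 kg mass has 4 × 10 × sin 20° = 13.681 N down its slope.
The 4.9 kg side's 30.837 N exceeds the other side's 13.681 N, so that mass slides down and the 4 kg mass slides up. Taking that direction as positive, Newton's second law for the whole system gives 30.837 − 13.681 = (4.9 + 4) a, so a = 17.156 / 8.9 = 1.9276 m/s².
For the 4 kg mass (up-slope positive): T − 13.681 = 4 × 1.9276, so T = 21.391 N.

21.39 N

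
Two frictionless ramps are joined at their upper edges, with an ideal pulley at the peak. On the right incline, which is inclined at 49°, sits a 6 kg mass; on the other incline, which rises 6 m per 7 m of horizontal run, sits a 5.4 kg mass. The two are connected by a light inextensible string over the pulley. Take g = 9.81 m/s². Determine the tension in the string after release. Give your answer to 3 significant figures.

39.2 N

Resolve each weight along its own incline: the 6 kg mass has component 6 × 9.81 × sin 49° = 44.422 N down its slope, and the 5.4 kg mass has 5.4 × 9.81 × sin 40.60° = 34.475 N down its slope.
The 6 kg side's 44.422 N exceeds the other side's 34.475 N, so that mass slides down and the 5.4 kg mass slides up. Taking that direction as positive, Newton's second law for the whole system gives 44.422 − 34.475 = (6 + 5.4) a, so a = 9.947 / 11.4 = 0.8725 m/s².
For the 5.4 kg mass (up-slope positive): T − 34.475 = 5.4 × 0.8725, so T = 39.187 N.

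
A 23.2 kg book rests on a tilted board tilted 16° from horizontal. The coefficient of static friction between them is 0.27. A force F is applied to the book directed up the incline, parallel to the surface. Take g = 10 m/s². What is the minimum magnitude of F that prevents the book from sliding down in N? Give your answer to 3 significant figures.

The normal force is N = mg cos 16° = 223.013 N. With F at its minimum the book is on the verge of sliding down, so static friction is at its maximum μ_s N = 0.27 × 223.013 = 60.214 N and acts up the slope.
Equilibrium along the incline: F + μ_s N = mg sin 16°, so F = 63.948 − 60.214 = 3.734 N.

3.73 N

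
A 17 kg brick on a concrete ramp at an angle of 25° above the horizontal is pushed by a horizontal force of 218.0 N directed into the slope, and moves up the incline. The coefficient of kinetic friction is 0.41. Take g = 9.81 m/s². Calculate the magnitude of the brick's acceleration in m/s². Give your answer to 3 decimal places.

1.609 m/s²

The horizontal push has components F cos 25° = 218.0 × 0.9063 = 197.573 N up the incline and F sin 25° = 218.0 × 0.4226 = 92.127 N pressing into the surface.
The normal force is therefore N = mg cos 25° + F sin 25° = 151.144 + 92.127 = 243.271 N, and kinetic friction down the slope is μN = 0.41 × 243.271 = 99.741 N.
Along the incline: F cos 25° − mg sin 25° − μN = ma, so 197.573 − 70.477 − 99.741 = 17 a, giving a = 1.6091 m/s².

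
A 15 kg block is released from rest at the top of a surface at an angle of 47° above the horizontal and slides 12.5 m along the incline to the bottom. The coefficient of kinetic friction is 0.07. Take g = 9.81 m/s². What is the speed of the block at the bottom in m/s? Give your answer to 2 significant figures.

The weight component along the incline is mg sin 47° = 107.619 N and the normal force is N = mg cos 47° = 100.356 N.
Friction up the slope is f = μN = 0.07 × 100.356 = 7.025 N, so the net downslope force is 107.619 − 7.025 = 100.594 N and a = 100.594 / 15 = 6.7063 m/s².
Starting from rest over a distance of 12.5 m, v² = 2aL = 2 × 6.7063 × 12.5 = 167.6575, so v = 12.9483 m/s.

13 m/s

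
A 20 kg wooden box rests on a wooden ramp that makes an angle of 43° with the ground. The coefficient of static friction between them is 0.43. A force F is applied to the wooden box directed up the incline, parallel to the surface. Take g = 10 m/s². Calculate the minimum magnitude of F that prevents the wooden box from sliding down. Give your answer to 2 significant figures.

The normal force is N = mg cos 43° = 146.271 N. With F at its minimum the wooden box is on the verge of sliding down, so static friction is at its maximum μ_s N = 0.43 × 146.271 = 62.897 N and acts up the slope.
Equilibrium along the incline: F + μ_s N = mg sin 43°, so F = 136.400 − 62.897 = 73.503 N.

74 N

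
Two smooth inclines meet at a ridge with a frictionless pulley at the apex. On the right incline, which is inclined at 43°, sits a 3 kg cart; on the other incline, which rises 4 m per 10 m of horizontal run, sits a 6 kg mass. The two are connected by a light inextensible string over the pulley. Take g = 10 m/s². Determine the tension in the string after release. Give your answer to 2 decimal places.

Resolve each weight along its own incline: the 3 kg mass has component 3 × 10 × sin 43° = 20.460 N down its slope, and the 6 kg mass has 6 × 10 × sin 21.80° = 22.283 N down its slope.
The 6 kg side's 22.283 N exceeds the other side's 20.460 N, so that mass slides down and the 3 kg mass slides up. Taking that direction as positive, Newton's second law for the whole system gives 22.283 − 20.460 = (3 + 6) a, so a = 1.823 / 9 = 0.2026 m/s².
For the 3 kg mass (up-slope positive): T − 20.460 = 3 × 0.2026, so T = 21.068 N.

21.07 N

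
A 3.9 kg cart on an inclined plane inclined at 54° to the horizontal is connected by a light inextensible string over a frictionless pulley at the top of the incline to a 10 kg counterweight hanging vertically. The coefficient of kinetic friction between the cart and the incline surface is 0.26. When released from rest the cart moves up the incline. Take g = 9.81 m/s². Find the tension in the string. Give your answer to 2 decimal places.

For the cart on the incline: the weight component along the slope is m₁g sin 54° = 3.9 × 9.81 × 0.8090 = 30.952 N and the normal force is N = m₁g cos 54° = 22.488 N.
Kinetic friction opposes the cart's motion up the incline: f = μN = 0.26 × 22.488 = 5.847 N acting down the slope.
Newton's second law for the cart (up-slope positive): T − 30.952 − 5.847 = 3.9 a. For the hanging counterweight (downward positive): 10 × 9.81 − T = 10 a.
Adding the two equations eliminates T: 61.301 = 13.9 a, so a = 4.4101 m/s².
Then from the hanging counterweight's equation, T = 10 × (9.81 − 4.4101) = 53.999 N.

54.00 N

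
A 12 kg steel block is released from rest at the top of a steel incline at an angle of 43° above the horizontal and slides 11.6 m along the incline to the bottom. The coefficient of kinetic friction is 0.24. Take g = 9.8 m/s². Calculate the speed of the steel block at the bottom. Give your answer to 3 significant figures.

The weight component along the incline is mg sin 43° = 80.203 N and the normal force is N = mg cos 43° = 86.007 N.
Friction up the slope is f = μN = 0.24 × 86.007 = 20.642 N, so the net downslope force is 80.203 − 20.642 = 59.561 N and a = 59.561 / 12 = 4.9634 m/s².
Starting from rest over a distance of 11.6 m, v² = 2aL = 2 × 4.9634 × 11.6 = 115.1509, so v = 10.7308 m/s.

10.7 m/s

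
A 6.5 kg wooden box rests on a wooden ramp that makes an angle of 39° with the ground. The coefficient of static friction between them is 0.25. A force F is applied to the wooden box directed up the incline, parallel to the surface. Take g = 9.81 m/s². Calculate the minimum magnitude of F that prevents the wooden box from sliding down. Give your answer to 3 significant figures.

The normal force is N = mg cos 39° = 49.555 N. With F at its minimum the wooden box is on the verge of sliding down, so static friction is at its maximum μ_s N = 0.25 × 49.555 = 12.389 N and acts up the slope.
Equilibrium along the incline: F + μ_s N = mg sin 39°, so F = 40.129 − 12.389 = 27.740 N.

27.7 N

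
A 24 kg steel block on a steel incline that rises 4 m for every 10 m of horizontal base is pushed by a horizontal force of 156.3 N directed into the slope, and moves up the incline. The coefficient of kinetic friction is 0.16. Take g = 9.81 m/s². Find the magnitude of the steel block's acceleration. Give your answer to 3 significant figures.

0.559 m/s²

The horizontal push has components F cos 21.80° = 156.3 × 0.9285 = 145.125 N up the incline and F sin 21.80° = 156.3 × 0.3714 = 58.050 N pressing into the surface.
The normal force is therefore N = mg cos 21.80° + F sin 21.80° = 218.606 + 58.050 = 276.656 N, and kinetic friction down the slope is μN = 0.16 × 276.656 = 44.265 N.
Along the incline: F cos 21.80° − mg sin 21.80° − μN = ma, so 145.125 − 87.442 − 44.265 = 24 a, giving a = 0.5591 m/s².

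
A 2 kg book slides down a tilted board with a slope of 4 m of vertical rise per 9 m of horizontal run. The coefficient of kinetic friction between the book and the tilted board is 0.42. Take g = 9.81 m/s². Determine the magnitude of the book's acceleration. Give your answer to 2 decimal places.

Resolving the weight along the incline: the component pulling the book down the slope is mg sin 23.96° = 2 × 9.81 × 0.4061 = 7.968 N, and the normal force is N = mg cos 23.96° = 2 × 9.81 × 0.9138 = 17.929 N.
Kinetic friction acts up the slope with magnitude f = μN = 0.42 × 17.929 = 7.530 N.
Net force along the incline is 7.968 − 7.530 = 0.438 N, so a = 0.438 / 2 = 0.2190 m/s².

0.22 m/s²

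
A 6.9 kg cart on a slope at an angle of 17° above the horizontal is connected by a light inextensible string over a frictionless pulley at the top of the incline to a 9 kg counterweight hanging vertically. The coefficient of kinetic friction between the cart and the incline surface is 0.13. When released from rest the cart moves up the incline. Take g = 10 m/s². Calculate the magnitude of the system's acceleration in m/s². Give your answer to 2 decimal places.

3.85 m/s²

For the cart on the incline: the weight component along the slope is m₁g sin 17° = 6.9 × 10 × 0.2924 = 20.176 N and the normal force is N = m₁g cos 17° = 65.985 N.
Kinetic friction opposes the cart's motion up the incline: f = μN = 0.13 × 65.985 = 8.578 N acting down the slope.
Newton's second law for the cart (up-slope positive): T − 20.176 − 8.578 = 6.9 a. For the hanging counterweight (downward positive): 9 × 10 − T = 9 a.
Adding the two equations eliminates T: 61.246 = 15.9 a, so a = 3.8519 m/s².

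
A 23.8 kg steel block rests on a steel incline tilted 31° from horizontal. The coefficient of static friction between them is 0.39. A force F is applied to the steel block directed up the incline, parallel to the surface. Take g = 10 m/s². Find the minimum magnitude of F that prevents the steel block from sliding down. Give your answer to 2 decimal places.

43.02 N

The normal force is N = mg cos 31° = 204.006 N. With F at its minimum the steel block is on the verge of sliding down, so static friction is at its maximum μ_s N = 0.39 × 204.006 = 79.562 N and acts up the slope.
Equilibrium along the incline: F + μ_s N = mg sin 31°, so F = 122.579 − 79.562 = 43.017 N.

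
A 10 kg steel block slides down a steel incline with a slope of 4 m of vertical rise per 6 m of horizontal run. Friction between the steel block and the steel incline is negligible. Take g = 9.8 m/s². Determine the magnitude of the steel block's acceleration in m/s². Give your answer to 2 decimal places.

5.44 m/s²

Resolving the weight along the incline: the component pulling the steel block down the slope is mg sin 33.69° = 10 × 9.8 × 0.5547 = 54.361 N, and the normal force is N = mg cos 33.69° = 10 × 9.8 × 0.8321 = 81.546 N.
With no friction the net force along the incline is 54.361 N, so a = g sin 33.69° = 54.361 / 10 = 5.4361 m/s².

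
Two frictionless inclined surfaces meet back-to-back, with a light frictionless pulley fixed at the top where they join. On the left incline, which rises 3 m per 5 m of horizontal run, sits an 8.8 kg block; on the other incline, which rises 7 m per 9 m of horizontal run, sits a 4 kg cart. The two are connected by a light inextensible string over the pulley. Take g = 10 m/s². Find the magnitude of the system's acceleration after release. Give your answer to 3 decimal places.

1.619 m/s²

Resolve each weight along its own incline: the 8.8 kg mass has component 8.8 × 10 × sin 30.96° = 45.276 N down its slope, and the 4 kg mass has 4 × 10 × sin 37.87° = 24.558 N down its slope.
The 8.8 kg side's 45.276 N exceeds the other side's 24.558 N, so that mass slides down and the 4 kg mass slides up. Taking that direction as positive, Newton's second law for the whole system gives 45.276 − 24.558 = (8.8 + 4) a, so a = 20.718 / 12.8 = 1.6186 m/s².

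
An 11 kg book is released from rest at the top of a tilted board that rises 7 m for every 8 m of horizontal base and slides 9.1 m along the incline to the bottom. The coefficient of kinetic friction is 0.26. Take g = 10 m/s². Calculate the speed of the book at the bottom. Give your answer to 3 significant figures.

The weight component along the incline is mg sin 41.19° = 72.436 N and the normal force is N = mg cos 41.19° = 82.783 N.
Friction up the slope is f = μN = 0.26 × 82.783 = 21.524 N, so the net downslope force is 72.436 − 21.524 = 50.912 N and a = 50.912 / 11 = 4.6284 m/s².
Starting from rest over a distance of 9.1 m, v² = 2aL = 2 × 4.6284 × 9.1 = 84.2369, so v = 9.1781 m/s.

9.18 m/s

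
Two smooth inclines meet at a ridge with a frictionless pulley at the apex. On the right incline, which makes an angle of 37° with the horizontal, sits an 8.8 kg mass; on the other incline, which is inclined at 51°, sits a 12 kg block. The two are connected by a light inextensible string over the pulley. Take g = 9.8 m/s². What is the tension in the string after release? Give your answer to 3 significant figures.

Resolve each weight along its own incline: the 8.8 kg mass has component 8.8 × 9.8 × sin 37° = 51.901 N down its slope, and the 12 kg mass has 12 × 9.8 × sin 51° = 91.392 N down its slope.
The 12 kg side's 91.392 N exceeds the other side's 51.901 N, so that mass slides down and the 8.8 kg mass slides up. Taking that direction as positive, Newton's second law for the whole system gives 91.392 − 51.901 = (8.8 + 12) a, so a = 39.491 / 20.8 = 1.8986 m/s².
For the 8.8 kg mass (up-slope positive): T − 51.901 = 8.8 × 1.8986, so T = 68.609 N.

68.6 N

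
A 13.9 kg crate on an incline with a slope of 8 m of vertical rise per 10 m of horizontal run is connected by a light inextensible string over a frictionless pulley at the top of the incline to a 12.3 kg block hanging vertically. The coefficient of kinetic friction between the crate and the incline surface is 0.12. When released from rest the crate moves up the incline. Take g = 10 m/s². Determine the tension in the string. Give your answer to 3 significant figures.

112 N

For the crate on the incline: the weight component along the slope is m₁g sin 38.66° = 13.9 × 10 × 0.6247 = 86.833 N and the normal force is N = m₁g cos 38.66° = 108.541 N.
Kinetic friction opposes the crate's motion up the incline: f = μN = 0.12 × 108.541 = 13.025 N acting down the slope.
Newton's second law for the crate (up-slope positive): T − 86.833 − 13.025 = 13.9 a. For the hanging block (downward positive): 12.3 × 10 − T = 12.3 a.
Adding the two equations eliminates T: 23.142 = 26.2 a, so a = 0.8833 m/s².
Then from the hanging block's equation, T = 12.3 × (10 − 0.8833) = 112.135 N.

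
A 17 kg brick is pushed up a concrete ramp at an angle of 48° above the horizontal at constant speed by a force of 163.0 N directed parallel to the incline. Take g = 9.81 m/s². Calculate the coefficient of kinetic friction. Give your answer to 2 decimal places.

0.35

At constant speed ΣF = 0 along the incline. The applied 163.0 N acts up the slope; the weight component mg sin 48° = 123.934 N and kinetic friction μN both act down the slope.
So 163.0 = 123.934 + μ × 111.591, giving μ = (163.0 − 123.934) / 111.591 = 0.3501.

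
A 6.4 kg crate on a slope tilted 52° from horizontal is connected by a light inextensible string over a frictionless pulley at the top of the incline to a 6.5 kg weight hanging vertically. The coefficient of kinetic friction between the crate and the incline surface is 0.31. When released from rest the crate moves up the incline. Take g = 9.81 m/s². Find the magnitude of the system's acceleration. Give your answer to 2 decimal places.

0.18 m/s²

For the crate on the incline: the weight component along the slope is m₁g sin 52° = 6.4 × 9.81 × 0.7880 = 49.474 N and the normal force is N = m₁g cos 52° = 38.654 N.
Kinetic friction opposes the crate's motion up the incline: f = μN = 0.31 × 38.654 = 11.983 N acting down the slope.
Newton's second law for the crate (up-slope positive): T − 49.474 − 11.983 = 6.4 a. For the hanging weight (downward positive): 6.5 × 9.81 − T = 6.5 a.
Adding the two equations eliminates T: 2.308 = 12.9 a, so a = 0.1789 m/s².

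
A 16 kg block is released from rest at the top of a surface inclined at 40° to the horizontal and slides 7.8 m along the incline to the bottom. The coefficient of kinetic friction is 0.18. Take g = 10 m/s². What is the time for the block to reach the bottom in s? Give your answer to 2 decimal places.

1.76 s

The weight component along the incline is mg sin 40° = 102.846 N and the normal force is N = mg cos 40° = 122.567 N.
Friction up the slope is f = μN = 0.18 × 122.567 = 22.062 N, so the net downslope force is 102.846 − 22.062 = 80.784 N and a = 80.784 / 16 = 5.0490 m/s².
Starting from rest, L = ½at², so t = √(2L/a) = √(2 × 7.8 / 5.0490) = 1.7578 s.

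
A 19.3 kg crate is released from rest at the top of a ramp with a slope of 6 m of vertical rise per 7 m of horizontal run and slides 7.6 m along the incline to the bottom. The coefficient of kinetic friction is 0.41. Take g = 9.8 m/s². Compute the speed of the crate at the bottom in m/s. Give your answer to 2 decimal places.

The weight component along the incline is mg sin 40.60° = 123.091 N and the normal force is N = mg cos 40.60° = 143.606 N.
Friction up the slope is f = μN = 0.41 × 143.606 = 58.878 N, so the net downslope force is 123.091 − 58.878 = 64.213 N and a = 64.213 / 19.3 = 3.3271 m/s².
Starting from rest over a distance of 7.6 m, v² = 2aL = 2 × 3.3271 × 7.6 = 50.5719, so v = 7.1114 m/s.

7.11 m/s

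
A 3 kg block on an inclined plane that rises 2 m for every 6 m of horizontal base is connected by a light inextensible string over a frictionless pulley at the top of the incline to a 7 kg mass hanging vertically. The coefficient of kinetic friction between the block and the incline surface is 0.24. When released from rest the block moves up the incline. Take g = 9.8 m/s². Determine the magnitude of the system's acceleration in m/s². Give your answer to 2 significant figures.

For the block on the incline: the weight component along the slope is m₁g sin 18.43° = 3 × 9.8 × 0.3162 = 9.296 N and the normal force is N = m₁g cos 18.43° = 27.891 N.
Kinetic friction opposes the block's motion up the incline: f = μN = 0.24 × 27.891 = 6.694 N acting down the slope.
Newton's second law for the block (up-slope positive): T − 9.296 − 6.694 = 3 a. For the hanging mass (downward positive): 7 × 9.8 − T = 7 a.
Adding the two equations eliminates T: 52.610 = 10 a, so a = 5.2610 m/s².

5.3 m/s²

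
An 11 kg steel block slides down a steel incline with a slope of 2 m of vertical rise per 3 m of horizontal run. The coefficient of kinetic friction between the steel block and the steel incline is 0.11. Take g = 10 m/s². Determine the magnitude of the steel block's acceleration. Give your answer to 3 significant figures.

Resolving the weight along the incline: the component pulling the steel block down the slope is mg sin 33.69° = 11 × 10 × 0.5547 = 61.017 N, and the normal force is N = mg cos 33.69° = 11 × 10 × 0.8321 = 91.531 N.
Kinetic friction acts up the slope with magnitude f = μN = 0.11 × 91.531 = 10.068 N.
Net force along the incline is 61.017 − 10.068 = 50.949 N, so a = 50.949 / 11 = 4.6317 m/s².

4.63 m/s²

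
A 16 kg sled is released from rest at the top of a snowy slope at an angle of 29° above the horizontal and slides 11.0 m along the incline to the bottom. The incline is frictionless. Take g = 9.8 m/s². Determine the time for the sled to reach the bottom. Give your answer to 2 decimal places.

The weight component along the incline is mg sin 29° = 76.018 N and the normal force is N = mg cos 29° = 137.140 N.
With no friction, a = g sin 29° = 4.7511 m/s².
Starting from rest, L = ½at², so t = √(2L/a) = √(2 × 11.0 / 4.7511) = 2.1519 s.

2.15 s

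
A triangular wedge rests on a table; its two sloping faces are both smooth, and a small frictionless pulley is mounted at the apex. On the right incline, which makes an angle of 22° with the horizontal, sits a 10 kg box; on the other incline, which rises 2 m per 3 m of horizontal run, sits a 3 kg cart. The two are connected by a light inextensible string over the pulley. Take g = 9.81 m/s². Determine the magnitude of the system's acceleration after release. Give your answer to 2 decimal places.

1.57 m/s²

Resolve each weight along its own incline: the 10 kg mass has component 10 × 9.81 × sin 22° = 36.749 N down its slope, and the 3 kg mass has 3 × 9.81 × sin 33.69° = 16.325 N down its slope.
The 10 kg side's 36.749 N exceeds the other side's 16.325 N, so that mass slides down and the 3 kg mass slides up. Taking that direction as positive, Newton's second law for the whole system gives 36.749 − 16.325 = (10 + 3) a, so a = 20.424 / 13 = 1.5711 m/s².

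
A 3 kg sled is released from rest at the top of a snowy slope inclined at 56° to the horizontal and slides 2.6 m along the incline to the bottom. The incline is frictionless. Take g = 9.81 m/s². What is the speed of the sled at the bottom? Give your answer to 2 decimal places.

6.50 m/s

The weight component along the incline is mg sin 56° = 24.399 N and the normal force is N = mg cos 56° = 16.457 N.
With no friction, a = g sin 56° = 8.1329 m/s².
Starting from rest over a distance of 2.6 m, v² = 2aL = 2 × 8.1329 × 2.6 = 42.2911, so v = 6.5032 m/s.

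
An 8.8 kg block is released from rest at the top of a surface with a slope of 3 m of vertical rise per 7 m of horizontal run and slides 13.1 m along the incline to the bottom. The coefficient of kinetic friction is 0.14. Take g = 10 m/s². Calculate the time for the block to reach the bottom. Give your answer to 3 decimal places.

3.143 s

The weight component along the incline is mg sin 23.20° = 34.665 N and the normal force is N = mg cos 23.20° = 80.885 N.
Friction up the slope is f = μN = 0.14 × 80.885 = 11.324 N, so the net downslope force is 34.665 − 11.324 = 23.341 N and a = 23.341 / 8.8 = 2.6524 m/s².
Starting from rest, L = ½at², so t = √(2L/a) = √(2 × 13.1 / 2.6524) = 3.1429 s.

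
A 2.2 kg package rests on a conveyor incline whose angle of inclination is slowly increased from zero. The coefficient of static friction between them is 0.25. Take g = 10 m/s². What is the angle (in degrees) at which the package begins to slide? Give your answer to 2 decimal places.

14.04°

At the threshold of sliding, static friction is at its maximum μ_s N and exactly balances the weight component along the incline: mg sin θ = μ_s mg cos θ.
Hence tan θ = μ_s = 0.25, so θ = arctan(0.25) = 14.0362°.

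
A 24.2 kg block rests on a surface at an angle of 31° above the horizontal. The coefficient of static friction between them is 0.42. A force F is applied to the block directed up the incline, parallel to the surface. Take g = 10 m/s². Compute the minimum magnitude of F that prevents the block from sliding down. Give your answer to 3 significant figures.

37.5 N

The normal force is N = mg cos 31° = 207.434 N. With F at its minimum the block is on the verge of sliding down, so static friction is at its maximum μ_s N = 0.42 × 207.434 = 87.122 N and acts up the slope.
Equilibrium along the incline: F + μ_s N = mg sin 31°, so F = 124.639 − 87.122 = 37.517 N.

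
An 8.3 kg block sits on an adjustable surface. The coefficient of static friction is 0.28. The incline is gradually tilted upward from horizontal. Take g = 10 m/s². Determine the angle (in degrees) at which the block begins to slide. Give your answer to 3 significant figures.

At the threshold of sliding, static friction is at its maximum μ_s N and exactly balances the weight component along the incline: mg sin θ = μ_s mg cos θ.
Hence tan θ = μ_s = 0.28, so θ = arctan(0.28) = 15.6422°.

15.6°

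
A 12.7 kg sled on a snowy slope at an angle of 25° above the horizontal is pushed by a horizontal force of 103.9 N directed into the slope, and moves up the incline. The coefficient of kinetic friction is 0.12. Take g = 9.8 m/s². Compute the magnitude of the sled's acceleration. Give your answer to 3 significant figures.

The horizontal push has components F cos 25° = 103.9 × 0.9063 = 94.165 N up the incline and F sin 25° = 103.9 × 0.4226 = 43.908 N pressing into the surface.
The normal force is therefore N = mg cos 25° + F sin 25° = 112.798 + 43.908 = 156.706 N, and kinetic friction down the slope is μN = 0.12 × 156.706 = 18.805 N.
Along the incline: F cos 25° − mg sin 25° − μN = ma, so 94.165 − 52.597 − 18.805 = 12.7 a, giving a = 1.7924 m/s².

1.79 m/s²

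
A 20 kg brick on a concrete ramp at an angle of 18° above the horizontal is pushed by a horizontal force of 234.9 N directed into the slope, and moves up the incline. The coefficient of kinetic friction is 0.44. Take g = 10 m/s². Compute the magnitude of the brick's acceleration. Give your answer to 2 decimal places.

The horizontal push has components F cos 18° = 234.9 × 0.9511 = 223.413 N up the incline and F sin 18° = 234.9 × 0.3090 = 72.584 N pressing into the surface.
The normal force is therefore N = mg cos 18° + F sin 18° = 190.220 + 72.584 = 262.804 N, and kinetic friction down the slope is μN = 0.44 × 262.804 = 115.634 N.
Along the incline: F cos 18° − mg sin 18° − μN = ma, so 223.413 − 61.800 − 115.634 = 20 a, giving a = 2.2990 m/s².

2.30 m/s²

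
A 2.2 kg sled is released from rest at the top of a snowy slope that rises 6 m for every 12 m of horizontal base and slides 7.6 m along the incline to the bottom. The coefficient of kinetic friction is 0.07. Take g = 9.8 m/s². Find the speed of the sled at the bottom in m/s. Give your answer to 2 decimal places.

The weight component along the incline is mg sin 26.57° = 9.642 N and the normal force is N = mg cos 26.57° = 19.284 N.
Friction up the slope is f = μN = 0.07 × 19.284 = 1.350 N, so the net downslope force is 9.642 − 1.350 = 8.292 N and a = 8.292 / 2.2 = 3.7691 m/s².
Starting from rest over a distance of 7.6 m, v² = 2aL = 2 × 3.7691 × 7.6 = 57.2903, so v = 7.5690 m/s.

7.57 m/s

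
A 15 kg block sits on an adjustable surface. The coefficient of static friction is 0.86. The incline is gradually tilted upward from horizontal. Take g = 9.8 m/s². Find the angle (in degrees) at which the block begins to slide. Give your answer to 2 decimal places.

At the threshold of sliding, static friction is at its maximum μ_s N and exactly balances the weight component along the incline: mg sin θ = μ_s mg cos θ.
Hence tan θ = μ_s = 0.86, so θ = arctan(0.86) = 40.6955°.

40.70°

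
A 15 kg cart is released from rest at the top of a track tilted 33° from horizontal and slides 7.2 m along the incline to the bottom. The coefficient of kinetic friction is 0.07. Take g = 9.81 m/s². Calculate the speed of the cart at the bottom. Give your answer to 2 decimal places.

The weight component along the incline is mg sin 33° = 80.144 N and the normal force is N = mg cos 33° = 123.410 N.
Friction up the slope is f = μN = 0.07 × 123.410 = 8.639 N, so the net downslope force is 80.144 − 8.639 = 71.505 N and a = 71.505 / 15 = 4.7670 m/s².
Starting from rest over a distance of 7.2 m, v² = 2aL = 2 × 4.7670 × 7.2 = 68.6448, so v = 8.2852 m/s.

8.29 m/s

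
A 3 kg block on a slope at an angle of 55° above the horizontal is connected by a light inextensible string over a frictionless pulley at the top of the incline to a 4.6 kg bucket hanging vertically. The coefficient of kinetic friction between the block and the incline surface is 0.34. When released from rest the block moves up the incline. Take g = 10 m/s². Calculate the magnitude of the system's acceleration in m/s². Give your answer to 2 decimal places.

For the block on the incline: the weight component along the slope is m₁g sin 55° = 3 × 10 × 0.8192 = 24.576 N and the normal force is N = m₁g cos 55° = 17.207 N.
Kinetic friction opposes the block's motion up the incline: f = μN = 0.34 × 17.207 = 5.850 N acting down the slope.
Newton's second law for the block (up-slope positive): T − 24.576 − 5.850 = 3 a. For the hanging bucket (downward positive): 4.6 × 10 − T = 4.6 a.
Adding the two equations eliminates T: 15.574 = 7.6 a, so a = 2.0492 m/s².

2.05 m/s²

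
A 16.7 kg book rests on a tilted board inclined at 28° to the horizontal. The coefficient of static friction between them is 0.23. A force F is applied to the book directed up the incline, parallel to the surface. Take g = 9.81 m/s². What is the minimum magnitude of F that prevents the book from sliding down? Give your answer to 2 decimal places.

The normal force is N = mg cos 28° = 144.651 N. With F at its minimum the book is on the verge of sliding down, so static friction is at its maximum μ_s N = 0.23 × 144.651 = 33.270 N and acts up the slope.
Equilibrium along the incline: F + μ_s N = mg sin 28°, so F = 76.912 − 33.270 = 43.642 N.

43.64 N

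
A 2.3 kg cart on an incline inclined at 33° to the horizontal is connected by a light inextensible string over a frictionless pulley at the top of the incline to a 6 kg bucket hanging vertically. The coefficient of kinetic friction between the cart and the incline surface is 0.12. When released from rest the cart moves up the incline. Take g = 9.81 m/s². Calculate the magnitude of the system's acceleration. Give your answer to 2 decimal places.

5.34 m/s²

For the cart on the incline: the weight component along the slope is m₁g sin 33° = 2.3 × 9.81 × 0.5446 = 12.288 N and the normal force is N = m₁g cos 33° = 18.923 N.
Kinetic friction opposes the cart's motion up the incline: f = μN = 0.12 × 18.923 = 2.271 N acting down the slope.
Newton's second law for the cart (up-slope positive): T − 12.288 − 2.271 = 2.3 a. For the hanging bucket (downward positive): 6 × 9.81 − T = 6 a.
Adding the two equations eliminates T: 44.301 = 8.3 a, so a = 5.3375 m/s².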